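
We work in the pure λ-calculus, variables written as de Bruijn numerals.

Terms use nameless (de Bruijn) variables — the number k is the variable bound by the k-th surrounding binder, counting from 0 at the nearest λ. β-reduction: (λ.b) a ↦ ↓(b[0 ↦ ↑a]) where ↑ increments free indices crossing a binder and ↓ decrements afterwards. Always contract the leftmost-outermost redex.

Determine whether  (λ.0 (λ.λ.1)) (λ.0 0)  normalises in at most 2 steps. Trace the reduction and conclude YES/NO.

  start: (λ.0 (λ.λ.1)) (λ.0 0)
  step 1: (λ.0 0) (λ.λ.1)
  step 2: (λ.λ.1) (λ.λ.1)

Answer: NO — after 2 steps the term is (λ.λ.1) (λ.λ.1), not yet normal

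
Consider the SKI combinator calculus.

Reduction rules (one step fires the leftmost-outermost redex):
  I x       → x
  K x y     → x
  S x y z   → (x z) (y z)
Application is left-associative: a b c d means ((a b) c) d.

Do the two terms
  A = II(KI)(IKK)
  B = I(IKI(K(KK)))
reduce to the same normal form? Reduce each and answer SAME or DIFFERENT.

Term A:
  start: II(KI)(IKK)
  [1] I(KI)(IKK)
  [2] KI(IKK)
  [3] I

Term B:
  start: I(IKI(K(KK)))
  [1] IKI(K(KK))
  [2] KI(K(KK))
  [3] I

Answer: SAME — A ⇓ I, B ⇓ I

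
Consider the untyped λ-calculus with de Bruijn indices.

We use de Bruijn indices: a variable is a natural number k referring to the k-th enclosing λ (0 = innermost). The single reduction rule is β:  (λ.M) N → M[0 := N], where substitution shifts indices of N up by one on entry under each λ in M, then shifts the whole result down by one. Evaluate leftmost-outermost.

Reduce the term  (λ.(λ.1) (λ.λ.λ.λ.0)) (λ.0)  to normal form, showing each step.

  start: (λ.(λ.1) (λ.λ.λ.λ.0)) (λ.0)
  step 1: (λ.λ.0) (λ.λ.λ.λ.0)
  step 2: λ.0

Answer: normal form = λ.0  (in 2 steps)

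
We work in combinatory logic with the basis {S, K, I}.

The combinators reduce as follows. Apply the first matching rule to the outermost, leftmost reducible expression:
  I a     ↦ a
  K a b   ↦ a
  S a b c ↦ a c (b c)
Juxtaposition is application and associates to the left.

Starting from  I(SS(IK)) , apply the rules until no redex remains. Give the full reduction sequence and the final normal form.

  start: I(SS(IK))
  step 1: SS(IK)
  step 2: SSK

Answer: normal form = SSK  (in 2 steps)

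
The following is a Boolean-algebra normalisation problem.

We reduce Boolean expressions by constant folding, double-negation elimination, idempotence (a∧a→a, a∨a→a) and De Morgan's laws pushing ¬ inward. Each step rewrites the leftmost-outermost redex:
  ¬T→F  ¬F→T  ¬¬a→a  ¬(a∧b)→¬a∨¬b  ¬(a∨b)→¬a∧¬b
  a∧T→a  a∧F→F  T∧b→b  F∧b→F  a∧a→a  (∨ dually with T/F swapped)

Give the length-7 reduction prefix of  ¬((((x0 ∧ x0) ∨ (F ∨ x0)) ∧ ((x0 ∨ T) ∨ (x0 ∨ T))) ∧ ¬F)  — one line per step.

  start: ¬((((x0 ∧ x0) ∨ (F ∨ x0)) ∧ ((x0 ∨ T) ∨ (x0 ∨ T))) ∧ ¬F)
  →1  ¬(((x0 ∧ x0) ∨ (F ∨ x0)) ∧ ((x0 ∨ T) ∨ (x0 ∨ T))) ∨ ¬¬F
  →2  (¬((x0 ∧ x0) ∨ (F ∨ x0)) ∨ ¬((x0 ∨ T) ∨ (x0 ∨ T))) ∨ ¬¬F
  →3  ((¬(x0 ∧ x0) ∧ ¬(F ∨ x0)) ∨ ¬((x0 ∨ T) ∨ (x0 ∨ T))) ∨ ¬¬F
  →4  (((¬x0 ∨ ¬x0) ∧ ¬(F ∨ x0)) ∨ ¬((x0 ∨ T) ∨ (x0 ∨ T))) ∨ ¬¬F
  →5  ((¬x0 ∧ ¬(F ∨ x0)) ∨ ¬((x0 ∨ T) ∨ (x0 ∨ T))) ∨ ¬¬F
  →6  ((¬x0 ∧ (¬F ∧ ¬x0)) ∨ ¬((x0 ∨ T) ∨ (x0 ∨ T))) ∨ ¬¬F
  →7  ((¬x0 ∧ (T ∧ ¬x0)) ∨ ¬((x0 ∨ T) ∨ (x0 ∨ T))) ∨ ¬¬F

Answer: after 7 steps: ((¬x0 ∧ (T ∧ ¬x0)) ∨ ¬((x0 ∨ T) ∨ (x0 ∨ T))) ∨ ¬¬F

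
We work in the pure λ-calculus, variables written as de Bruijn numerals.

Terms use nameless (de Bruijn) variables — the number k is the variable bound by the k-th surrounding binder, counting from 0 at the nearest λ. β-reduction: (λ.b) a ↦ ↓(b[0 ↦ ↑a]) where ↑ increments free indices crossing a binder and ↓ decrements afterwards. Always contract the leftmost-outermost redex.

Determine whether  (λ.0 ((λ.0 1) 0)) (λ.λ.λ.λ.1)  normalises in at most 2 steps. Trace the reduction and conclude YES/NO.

Answer: YES — reaches normal form λ.λ.λ.1 in 2 ≤ 2 steps

Reduction:
  start: (λ.0 ((λ.0 1) 0)) (λ.λ.λ.λ.1)
  step 1: (λ.λ.λ.λ.1) ((λ.0 (λ.λ.λ.λ.1)) (λ.λ.λ.λ.1))
  step 2: λ.λ.λ.1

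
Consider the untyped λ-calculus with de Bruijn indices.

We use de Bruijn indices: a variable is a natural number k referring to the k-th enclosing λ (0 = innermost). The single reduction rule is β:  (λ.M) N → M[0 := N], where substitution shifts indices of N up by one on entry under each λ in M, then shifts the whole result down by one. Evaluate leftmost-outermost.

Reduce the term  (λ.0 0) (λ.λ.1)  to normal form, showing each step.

Answer: normal form = λ.λ.λ.1  (in 2 steps)

Working:
  start: (λ.0 0) (λ.λ.1)
  →1  (λ.λ.1) (λ.λ.1)
  →2  λ.λ.λ.1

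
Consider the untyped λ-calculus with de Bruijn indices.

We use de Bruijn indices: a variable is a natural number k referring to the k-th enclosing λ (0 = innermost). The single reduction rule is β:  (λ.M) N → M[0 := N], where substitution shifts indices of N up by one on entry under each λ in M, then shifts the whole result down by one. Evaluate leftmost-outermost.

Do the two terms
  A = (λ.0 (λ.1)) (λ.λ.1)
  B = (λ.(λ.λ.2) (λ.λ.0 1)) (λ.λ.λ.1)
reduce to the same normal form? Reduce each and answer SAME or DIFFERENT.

Term A:
  start: (λ.0 (λ.1)) (λ.λ.1)
  [1] (λ.λ.1) (λ.λ.λ.1)
  [2] λ.λ.λ.λ.1

Term B:
  start: (λ.(λ.λ.2) (λ.λ.0 1)) (λ.λ.λ.1)
  [1] (λ.λ.λ.λ.λ.1) (λ.λ.0 1)
  [2] λ.λ.λ.λ.1

Answer: SAME — A ⇓ λ.λ.λ.λ.1, B ⇓ λ.λ.λ.λ.1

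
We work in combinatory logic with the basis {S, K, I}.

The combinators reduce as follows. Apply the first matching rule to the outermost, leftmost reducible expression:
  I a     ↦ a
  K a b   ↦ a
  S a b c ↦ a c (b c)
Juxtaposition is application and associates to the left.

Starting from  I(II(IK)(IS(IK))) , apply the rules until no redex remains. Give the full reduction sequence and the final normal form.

Answer: normal form = K(SK)  (in 6 steps)

Reduction:
  start: I(II(IK)(IS(IK)))
  [1] II(IK)(IS(IK))
  [2] I(IK)(IS(IK))
  [3] IK(IS(IK))
  [4] K(IS(IK))
  [5] K(S(IK))
  [6] K(SK)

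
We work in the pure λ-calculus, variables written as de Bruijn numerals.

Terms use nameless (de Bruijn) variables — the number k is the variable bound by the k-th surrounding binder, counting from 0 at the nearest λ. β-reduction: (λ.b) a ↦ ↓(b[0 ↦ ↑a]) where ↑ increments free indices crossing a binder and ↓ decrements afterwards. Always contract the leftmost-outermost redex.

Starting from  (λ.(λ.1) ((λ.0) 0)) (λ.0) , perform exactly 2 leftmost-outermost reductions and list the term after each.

  start: (λ.(λ.1) ((λ.0) 0)) (λ.0)
  [1] (λ.λ.0) ((λ.0) (λ.0))
  [2] λ.0

Answer: after 2 steps: λ.0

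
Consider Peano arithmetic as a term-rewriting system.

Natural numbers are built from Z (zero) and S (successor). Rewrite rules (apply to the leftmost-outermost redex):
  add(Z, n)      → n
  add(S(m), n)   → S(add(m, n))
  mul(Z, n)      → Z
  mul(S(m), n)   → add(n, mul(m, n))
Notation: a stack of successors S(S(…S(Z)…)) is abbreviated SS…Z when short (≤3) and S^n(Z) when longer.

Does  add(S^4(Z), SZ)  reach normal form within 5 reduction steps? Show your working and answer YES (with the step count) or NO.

  start: add(S^4(Z), SZ)
  step 1: S(add(SSSZ, SZ))
  step 2: S(S(add(SSZ, SZ)))
  step 3: S(S(S(add(SZ, SZ))))
  step 4: S(S(S(S(add(Z, SZ)))))
  step 5: S^5(Z)

Answer: YES — reaches normal form S^5(Z) in 5 ≤ 5 steps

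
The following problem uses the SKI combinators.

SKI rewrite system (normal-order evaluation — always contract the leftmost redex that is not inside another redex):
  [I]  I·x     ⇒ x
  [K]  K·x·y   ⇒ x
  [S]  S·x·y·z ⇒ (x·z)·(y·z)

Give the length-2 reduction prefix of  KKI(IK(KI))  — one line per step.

Answer: after 2 steps: K(K(KI))

Reduction:
  start: KKI(IK(KI))
  →1  K(IK(KI))
  →2  K(K(KI))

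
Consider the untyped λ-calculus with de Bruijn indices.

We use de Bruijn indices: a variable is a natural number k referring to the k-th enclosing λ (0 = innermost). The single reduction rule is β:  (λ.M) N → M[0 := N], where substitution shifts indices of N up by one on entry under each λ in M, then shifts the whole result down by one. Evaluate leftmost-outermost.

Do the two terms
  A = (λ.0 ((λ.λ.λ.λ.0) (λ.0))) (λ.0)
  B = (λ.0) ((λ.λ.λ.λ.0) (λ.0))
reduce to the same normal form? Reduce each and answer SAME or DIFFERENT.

Answer: SAME — A ⇓ λ.λ.λ.0, B ⇓ λ.λ.λ.0

Working:
Term A:
  start: (λ.0 ((λ.λ.λ.λ.0) (λ.0))) (λ.0)
  [1] (λ.0) ((λ.λ.λ.λ.0) (λ.0))
  [2] (λ.λ.λ.λ.0) (λ.0)
  [3] λ.λ.λ.0

Term B:
  start: (λ.0) ((λ.λ.λ.λ.0) (λ.0))
  [1] (λ.λ.λ.λ.0) (λ.0)
  [2] λ.λ.λ.0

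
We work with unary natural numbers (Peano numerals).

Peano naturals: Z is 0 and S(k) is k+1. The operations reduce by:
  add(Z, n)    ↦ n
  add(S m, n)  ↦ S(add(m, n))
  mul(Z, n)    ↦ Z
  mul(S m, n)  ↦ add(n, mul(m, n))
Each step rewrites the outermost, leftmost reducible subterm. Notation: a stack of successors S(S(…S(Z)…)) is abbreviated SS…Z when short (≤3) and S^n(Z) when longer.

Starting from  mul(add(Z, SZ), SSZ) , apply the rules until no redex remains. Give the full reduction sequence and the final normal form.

  start: mul(add(Z, SZ), SSZ)
  [1] mul(SZ, SSZ)
  [2] add(SSZ, mul(Z, SSZ))
  [3] S(add(SZ, mul(Z, SSZ)))
  [4] S(S(add(Z, mul(Z, SSZ))))
  [5] S(S(mul(Z, SSZ)))
  [6] SSZ

Answer: normal form = SSZ  (in 6 steps)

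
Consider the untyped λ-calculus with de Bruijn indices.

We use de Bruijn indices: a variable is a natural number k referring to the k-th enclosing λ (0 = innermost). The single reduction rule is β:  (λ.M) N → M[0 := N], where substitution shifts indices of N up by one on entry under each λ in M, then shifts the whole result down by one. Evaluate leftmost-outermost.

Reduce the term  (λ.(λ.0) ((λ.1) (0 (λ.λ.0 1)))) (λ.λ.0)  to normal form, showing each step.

Answer: normal form = λ.λ.0  (in 3 steps)

Reduction:
  start: (λ.(λ.0) ((λ.1) (0 (λ.λ.0 1)))) (λ.λ.0)
  [1] (λ.0) ((λ.λ.λ.0) ((λ.λ.0) (λ.λ.0 1)))
  [2] (λ.λ.λ.0) ((λ.λ.0) (λ.λ.0 1))
  [3] λ.λ.0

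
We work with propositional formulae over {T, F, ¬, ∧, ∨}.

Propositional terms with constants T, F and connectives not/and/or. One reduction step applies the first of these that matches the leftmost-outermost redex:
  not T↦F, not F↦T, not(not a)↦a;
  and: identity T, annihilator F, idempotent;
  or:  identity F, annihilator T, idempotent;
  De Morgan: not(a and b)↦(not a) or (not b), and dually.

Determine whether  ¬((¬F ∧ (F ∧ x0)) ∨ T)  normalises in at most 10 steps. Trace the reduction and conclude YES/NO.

Answer: YES — reaches normal form F in 9 ≤ 10 steps

Derivation:
  start: ¬((¬F ∧ (F ∧ x0)) ∨ T)
  →1  ¬(¬F ∧ (F ∧ x0)) ∧ ¬T
  →2  (¬¬F ∨ ¬(F ∧ x0)) ∧ ¬T
  →3  (F ∨ ¬(F ∧ x0)) ∧ ¬T
  →4  ¬(F ∧ x0) ∧ ¬T
  →5  (¬F ∨ ¬x0) ∧ ¬T
  →6  (T ∨ ¬x0) ∧ ¬T
  →7  T ∧ ¬T
  →8  ¬T
  →9  F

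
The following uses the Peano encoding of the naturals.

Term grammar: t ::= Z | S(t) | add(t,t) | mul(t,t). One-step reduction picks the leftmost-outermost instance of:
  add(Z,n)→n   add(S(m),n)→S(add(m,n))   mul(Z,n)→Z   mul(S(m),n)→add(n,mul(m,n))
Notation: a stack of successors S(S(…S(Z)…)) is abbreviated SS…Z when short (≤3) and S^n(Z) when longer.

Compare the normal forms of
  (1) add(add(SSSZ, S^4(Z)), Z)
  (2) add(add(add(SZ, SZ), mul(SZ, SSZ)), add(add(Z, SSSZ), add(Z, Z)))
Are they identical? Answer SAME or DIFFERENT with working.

Term A:
  start: add(add(SSSZ, S^4(Z)), Z)
  [1] add(S(add(SSZ, S^4(Z))), Z)
  [2] S(add(add(SSZ, S^4(Z)), Z))
  [3] S(add(S(add(SZ, S^4(Z))), Z))
  [4] S(S(add(add(SZ, S^4(Z)), Z)))
  [5] S(S(add(S(add(Z, S^4(Z))), Z)))
  [6] S(S(S(add(add(Z, S^4(Z)), Z))))
  [7] S(S(S(add(S^4(Z), Z))))
  [8] S(S(S(S(add(SSSZ, Z)))))
  [9] S(S(S(S(S(add(SSZ, Z))))))
  [10] S(S(S(S(S(S(add(SZ, Z)))))))
  [11] S(S(S(S(S(S(S(add(Z, Z))))))))
  [12] S^7(Z)

Term B:
  start: add(add(add(SZ, SZ), mul(SZ, SSZ)), add(add(Z, SSSZ), add(Z, Z)))
  [1] add(add(S(add(Z, SZ)), mul(SZ, SSZ)), add(add(Z, SSSZ), add(Z, Z)))
  [2] add(S(add(add(Z, SZ), mul(SZ, SSZ))), add(add(Z, SSSZ), add(Z, Z)))
  [3] S(add(add(add(Z, SZ), mul(SZ, SSZ)), add(add(Z, SSSZ), add(Z, Z))))
  [4] S(add(add(SZ, mul(SZ, SSZ)), add(add(Z, SSSZ), add(Z, Z))))
  [5] S(add(S(add(Z, mul(SZ, SSZ))), add(add(Z, SSSZ), add(Z, Z))))
  [6] S(S(add(add(Z, mul(SZ, SSZ)), add(add(Z, SSSZ), add(Z, Z)))))
  [7] S(S(add(mul(SZ, SSZ), add(add(Z, SSSZ), add(Z, Z)))))
  [8] S(S(add(add(SSZ, mul(Z, SSZ)), add(add(Z, SSSZ), add(Z, Z)))))
  [9] S(S(add(S(add(SZ, mul(Z, SSZ))), add(add(Z, SSSZ), add(Z, Z)))))
  [10] S(S(S(add(add(SZ, mul(Z, SSZ)), add(add(Z, SSSZ), add(Z, Z))))))
  [11] S(S(S(add(S(add(Z, mul(Z, SSZ))), add(add(Z, SSSZ), add(Z, Z))))))
  [12] S(S(S(S(add(add(Z, mul(Z, SSZ)), add(add(Z, SSSZ), add(Z, Z)))))))
  [13] S(S(S(S(add(mul(Z, SSZ), add(add(Z, SSSZ), add(Z, Z)))))))
  [14] S(S(S(S(add(Z, add(add(Z, SSSZ), add(Z, Z)))))))
  [15] S(S(S(S(add(add(Z, SSSZ), add(Z, Z))))))
  [16] S(S(S(S(add(SSSZ, add(Z, Z))))))
  [17] S(S(S(S(S(add(SSZ, add(Z, Z)))))))
  [18] S(S(S(S(S(S(add(SZ, add(Z, Z))))))))
  [19] S(S(S(S(S(S(S(add(Z, add(Z, Z)))))))))
  [20] S(S(S(S(S(S(S(add(Z, Z))))))))
  [21] S^7(Z)

Answer: SAME — A ⇓ S^7(Z), B ⇓ S^7(Z)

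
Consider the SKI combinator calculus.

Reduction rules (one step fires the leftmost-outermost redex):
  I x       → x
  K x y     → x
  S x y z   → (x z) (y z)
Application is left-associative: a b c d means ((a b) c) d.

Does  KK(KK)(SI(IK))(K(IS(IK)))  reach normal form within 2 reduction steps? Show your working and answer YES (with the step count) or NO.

Answer: NO — after 2 steps the term is SI(IK), not yet normal

Derivation:
  start: KK(KK)(SI(IK))(K(IS(IK)))
  step 1: K(SI(IK))(K(IS(IK)))
  step 2: SI(IK)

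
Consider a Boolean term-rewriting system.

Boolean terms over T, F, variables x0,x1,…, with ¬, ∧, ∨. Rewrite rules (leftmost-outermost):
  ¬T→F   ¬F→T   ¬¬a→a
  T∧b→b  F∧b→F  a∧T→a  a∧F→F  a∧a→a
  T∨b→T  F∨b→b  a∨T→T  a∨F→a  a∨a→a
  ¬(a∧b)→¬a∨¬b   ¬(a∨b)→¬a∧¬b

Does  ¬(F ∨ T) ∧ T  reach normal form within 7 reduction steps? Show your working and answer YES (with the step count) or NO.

Answer: YES — reaches normal form F in 5 ≤ 7 steps

Working:
  start: ¬(F ∨ T) ∧ T
  step 1: ¬(F ∨ T)
  step 2: ¬F ∧ ¬T
  step 3: T ∧ ¬T
  step 4: ¬T
  step 5: F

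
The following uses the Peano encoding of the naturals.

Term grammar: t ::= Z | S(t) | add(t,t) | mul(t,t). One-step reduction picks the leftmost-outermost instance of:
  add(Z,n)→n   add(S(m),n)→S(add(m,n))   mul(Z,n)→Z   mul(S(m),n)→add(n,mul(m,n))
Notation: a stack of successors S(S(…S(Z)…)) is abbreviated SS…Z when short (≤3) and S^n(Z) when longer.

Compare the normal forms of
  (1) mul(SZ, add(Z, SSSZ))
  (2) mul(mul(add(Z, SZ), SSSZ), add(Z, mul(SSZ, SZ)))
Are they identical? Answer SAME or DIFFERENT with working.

Term A:
  start: mul(SZ, add(Z, SSSZ))
  →1  add(add(Z, SSSZ), mul(Z, add(Z, SSSZ)))
  →2  add(SSSZ, mul(Z, add(Z, SSSZ)))
  →3  S(add(SSZ, mul(Z, add(Z, SSSZ))))
  →4  S(S(add(SZ, mul(Z, add(Z, SSSZ)))))
  →5  S(S(S(add(Z, mul(Z, add(Z, SSSZ))))))
  →6  S(S(S(mul(Z, add(Z, SSSZ)))))
  →7  SSSZ

Term B:
  start: mul(mul(add(Z, SZ), SSSZ), add(Z, mul(SSZ, SZ)))
  →1  mul(mul(SZ, SSSZ), add(Z, mul(SSZ, SZ)))
  →2  mul(add(SSSZ, mul(Z, SSSZ)), add(Z, mul(SSZ, SZ)))
  →3  mul(S(add(SSZ, mul(Z, SSSZ))), add(Z, mul(SSZ, SZ)))
  →4  add(add(Z, mul(SSZ, SZ)), mul(add(SSZ, mul(Z, SSSZ)), add(Z, mul(SSZ, SZ))))
  →5  add(mul(SSZ, SZ), mul(add(SSZ, mul(Z, SSSZ)), add(Z, mul(SSZ, SZ))))
  →6  add(add(SZ, mul(SZ, SZ)), mul(add(SSZ, mul(Z, SSSZ)), add(Z, mul(SSZ, SZ))))
  →7  add(S(add(Z, mul(SZ, SZ))), mul(add(SSZ, mul(Z, SSSZ)), add(Z, mul(SSZ, SZ))))
  →8  S(add(add(Z, mul(SZ, SZ)), mul(add(SSZ, mul(Z, SSSZ)), add(Z, mul(SSZ, SZ)))))
  →9  S(add(mul(SZ, SZ), mul(add(SSZ, mul(Z, SSSZ)), add(Z, mul(SSZ, SZ)))))
  →10  S(add(add(SZ, mul(Z, SZ)), mul(add(SSZ, mul(Z, SSSZ)), add(Z, mul(SSZ, SZ)))))
  →11  S(add(S(add(Z, mul(Z, SZ))), mul(add(SSZ, mul(Z, SSSZ)), add(Z, mul(SSZ, SZ)))))
  →12  S(S(add(add(Z, mul(Z, SZ)), mul(add(SSZ, mul(Z, SSSZ)), add(Z, mul(SSZ, SZ))))))
  →13  S(S(add(mul(Z, SZ), mul(add(SSZ, mul(Z, SSSZ)), add(Z, mul(SSZ, SZ))))))
  →14  S(S(add(Z, mul(add(SSZ, mul(Z, SSSZ)), add(Z, mul(SSZ, SZ))))))
  →15  S(S(mul(add(SSZ, mul(Z, SSSZ)), add(Z, mul(SSZ, SZ)))))
  →16  S(S(mul(S(add(SZ, mul(Z, SSSZ))), add(Z, mul(SSZ, SZ)))))
  →17  S(S(add(add(Z, mul(SSZ, SZ)), mul(add(SZ, mul(Z, SSSZ)), add(Z, mul(SSZ, SZ))))))
  →18  S(S(add(mul(SSZ, SZ), mul(add(SZ, mul(Z, SSSZ)), add(Z, mul(SSZ, SZ))))))
  →19  S(S(add(add(SZ, mul(SZ, SZ)), mul(add(SZ, mul(Z, SSSZ)), add(Z, mul(SSZ, SZ))))))
  →20  S(S(add(S(add(Z, mul(SZ, SZ))), mul(add(SZ, mul(Z, SSSZ)), add(Z, mul(SSZ, SZ))))))
  →21  S(S(S(add(add(Z, mul(SZ, SZ)), mul(add(SZ, mul(Z, SSSZ)), add(Z, mul(SSZ, SZ)))))))
  →22  S(S(S(add(mul(SZ, SZ), mul(add(SZ, mul(Z, SSSZ)), add(Z, mul(SSZ, SZ)))))))
  →23  S(S(S(add(add(SZ, mul(Z, SZ)), mul(add(SZ, mul(Z, SSSZ)), add(Z, mul(SSZ, SZ)))))))
  →24  S(S(S(add(S(add(Z, mul(Z, SZ))), mul(add(SZ, mul(Z, SSSZ)), add(Z, mul(SSZ, SZ)))))))
  →25  S(S(S(S(add(add(Z, mul(Z, SZ)), mul(add(SZ, mul(Z, SSSZ)), add(Z, mul(SSZ, SZ))))))))
  →26  S(S(S(S(add(mul(Z, SZ), mul(add(SZ, mul(Z, SSSZ)), add(Z, mul(SSZ, SZ))))))))
  →27  S(S(S(S(add(Z, mul(add(SZ, mul(Z, SSSZ)), add(Z, mul(SSZ, SZ))))))))
  →28  S(S(S(S(mul(add(SZ, mul(Z, SSSZ)), add(Z, mul(SSZ, SZ)))))))
  →29  S(S(S(S(mul(S(add(Z, mul(Z, SSSZ))), add(Z, mul(SSZ, SZ)))))))
  →30  S(S(S(S(add(add(Z, mul(SSZ, SZ)), mul(add(Z, mul(Z, SSSZ)), add(Z, mul(SSZ, SZ))))))))
  →31  S(S(S(S(add(mul(SSZ, SZ), mul(add(Z, mul(Z, SSSZ)), add(Z, mul(SSZ, SZ))))))))
  →32  S(S(S(S(add(add(SZ, mul(SZ, SZ)), mul(add(Z, mul(Z, SSSZ)), add(Z, mul(SSZ, SZ))))))))
  →33  S(S(S(S(add(S(add(Z, mul(SZ, SZ))), mul(add(Z, mul(Z, SSSZ)), add(Z, mul(SSZ, SZ))))))))
  →34  S(S(S(S(S(add(add(Z, mul(SZ, SZ)), mul(add(Z, mul(Z, SSSZ)), add(Z, mul(SSZ, SZ)))))))))
  →35  S(S(S(S(S(add(mul(SZ, SZ), mul(add(Z, mul(Z, SSSZ)), add(Z, mul(SSZ, SZ)))))))))
  →36  S(S(S(S(S(add(add(SZ, mul(Z, SZ)), mul(add(Z, mul(Z, SSSZ)), add(Z, mul(SSZ, SZ)))))))))
  →37  S(S(S(S(S(add(S(add(Z, mul(Z, SZ))), mul(add(Z, mul(Z, SSSZ)), add(Z, mul(SSZ, SZ)))))))))
  →38  S(S(S(S(S(S(add(add(Z, mul(Z, SZ)), mul(add(Z, mul(Z, SSSZ)), add(Z, mul(SSZ, SZ))))))))))
  →39  S(S(S(S(S(S(add(mul(Z, SZ), mul(add(Z, mul(Z, SSSZ)), add(Z, mul(SSZ, SZ))))))))))
  →40  S(S(S(S(S(S(add(Z, mul(add(Z, mul(Z, SSSZ)), add(Z, mul(SSZ, SZ))))))))))
  →41  S(S(S(S(S(S(mul(add(Z, mul(Z, SSSZ)), add(Z, mul(SSZ, SZ)))))))))
  →42  S(S(S(S(S(S(mul(mul(Z, SSSZ), add(Z, mul(SSZ, SZ)))))))))
  →43  S(S(S(S(S(S(mul(Z, add(Z, mul(SSZ, SZ)))))))))
  →44  S^6(Z)

Answer: DIFFERENT — A ⇓ SSSZ, B ⇓ S^6(Z)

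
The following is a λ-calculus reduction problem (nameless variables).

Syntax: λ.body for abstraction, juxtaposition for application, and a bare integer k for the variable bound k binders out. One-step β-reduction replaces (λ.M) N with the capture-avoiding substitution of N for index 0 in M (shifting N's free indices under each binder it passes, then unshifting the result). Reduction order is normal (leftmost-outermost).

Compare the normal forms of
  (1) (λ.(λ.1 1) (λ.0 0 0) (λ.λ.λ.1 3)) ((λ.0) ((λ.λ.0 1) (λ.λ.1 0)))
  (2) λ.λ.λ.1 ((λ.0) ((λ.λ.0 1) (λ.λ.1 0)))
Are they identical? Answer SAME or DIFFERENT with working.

Answer: SAME — A ⇓ λ.λ.λ.1 (λ.0 (λ.λ.1 0)), B ⇓ λ.λ.λ.1 (λ.0 (λ.λ.1 0))

Reduction:
Term A:
  start: (λ.(λ.1 1) (λ.0 0 0) (λ.λ.λ.1 3)) ((λ.0) ((λ.λ.0 1) (λ.λ.1 0)))
  step 1: (λ.(λ.0) ((λ.λ.0 1) (λ.λ.1 0)) ((λ.0) ((λ.λ.0 1) (λ.λ.1 0)))) (λ.0 0 0) (λ.λ.λ.1 ((λ.0) ((λ.λ.0 1) (λ.λ.1 0))))
  step 2: (λ.0) ((λ.λ.0 1) (λ.λ.1 0)) ((λ.0) ((λ.λ.0 1) (λ.λ.1 0))) (λ.λ.λ.1 ((λ.0) ((λ.λ.0 1) (λ.λ.1 0))))
  step 3: (λ.λ.0 1) (λ.λ.1 0) ((λ.0) ((λ.λ.0 1) (λ.λ.1 0))) (λ.λ.λ.1 ((λ.0) ((λ.λ.0 1) (λ.λ.1 0))))
  step 4: (λ.0 (λ.λ.1 0)) ((λ.0) ((λ.λ.0 1) (λ.λ.1 0))) (λ.λ.λ.1 ((λ.0) ((λ.λ.0 1) (λ.λ.1 0))))
  step 5: (λ.0) ((λ.λ.0 1) (λ.λ.1 0)) (λ.λ.1 0) (λ.λ.λ.1 ((λ.0) ((λ.λ.0 1) (λ.λ.1 0))))
  step 6: (λ.λ.0 1) (λ.λ.1 0) (λ.λ.1 0) (λ.λ.λ.1 ((λ.0) ((λ.λ.0 1) (λ.λ.1 0))))
  step 7: (λ.0 (λ.λ.1 0)) (λ.λ.1 0) (λ.λ.λ.1 ((λ.0) ((λ.λ.0 1) (λ.λ.1 0))))
  step 8: (λ.λ.1 0) (λ.λ.1 0) (λ.λ.λ.1 ((λ.0) ((λ.λ.0 1) (λ.λ.1 0))))
  step 9: (λ.(λ.λ.1 0) 0) (λ.λ.λ.1 ((λ.0) ((λ.λ.0 1) (λ.λ.1 0))))
  step 10: (λ.λ.1 0) (λ.λ.λ.1 ((λ.0) ((λ.λ.0 1) (λ.λ.1 0))))
  step 11: λ.(λ.λ.λ.1 ((λ.0) ((λ.λ.0 1) (λ.λ.1 0)))) 0
  step 12: λ.λ.λ.1 ((λ.0) ((λ.λ.0 1) (λ.λ.1 0)))
  step 13: λ.λ.λ.1 ((λ.λ.0 1) (λ.λ.1 0))
  step 14: λ.λ.λ.1 (λ.0 (λ.λ.1 0))

Term B:
  start: λ.λ.λ.1 ((λ.0) ((λ.λ.0 1) (λ.λ.1 0)))
  step 1: λ.λ.λ.1 ((λ.λ.0 1) (λ.λ.1 0))
  step 2: λ.λ.λ.1 (λ.0 (λ.λ.1 0))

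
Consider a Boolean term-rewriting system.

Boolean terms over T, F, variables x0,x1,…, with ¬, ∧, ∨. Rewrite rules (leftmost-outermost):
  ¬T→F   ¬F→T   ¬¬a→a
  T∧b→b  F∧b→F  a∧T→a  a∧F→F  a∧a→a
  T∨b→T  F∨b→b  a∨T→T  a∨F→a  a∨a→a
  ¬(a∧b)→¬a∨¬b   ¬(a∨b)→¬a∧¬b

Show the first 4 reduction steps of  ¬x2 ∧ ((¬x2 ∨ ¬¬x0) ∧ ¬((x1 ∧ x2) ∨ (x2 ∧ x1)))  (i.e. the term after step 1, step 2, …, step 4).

Answer: after 4 steps: ¬x2 ∧ ((¬x2 ∨ x0) ∧ ((¬x1 ∨ ¬x2) ∧ (¬x2 ∨ ¬x1)))

Working:
  start: ¬x2 ∧ ((¬x2 ∨ ¬¬x0) ∧ ¬((x1 ∧ x2) ∨ (x2 ∧ x1)))
  →1  ¬x2 ∧ ((¬x2 ∨ x0) ∧ ¬((x1 ∧ x2) ∨ (x2 ∧ x1)))
  →2  ¬x2 ∧ ((¬x2 ∨ x0) ∧ (¬(x1 ∧ x2) ∧ ¬(x2 ∧ x1)))
  →3  ¬x2 ∧ ((¬x2 ∨ x0) ∧ ((¬x1 ∨ ¬x2) ∧ ¬(x2 ∧ x1)))
  →4  ¬x2 ∧ ((¬x2 ∨ x0) ∧ ((¬x1 ∨ ¬x2) ∧ (¬x2 ∨ ¬x1)))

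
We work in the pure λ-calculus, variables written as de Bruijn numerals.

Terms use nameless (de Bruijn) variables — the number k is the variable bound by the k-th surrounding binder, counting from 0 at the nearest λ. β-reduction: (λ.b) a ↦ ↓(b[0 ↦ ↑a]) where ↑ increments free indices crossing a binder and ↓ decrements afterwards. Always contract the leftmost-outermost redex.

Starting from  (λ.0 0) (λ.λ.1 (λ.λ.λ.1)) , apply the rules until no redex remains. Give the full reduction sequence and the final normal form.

Answer: normal form = λ.λ.λ.λ.1  (in 4 steps)

Working:
  start: (λ.0 0) (λ.λ.1 (λ.λ.λ.1))
  [1] (λ.λ.1 (λ.λ.λ.1)) (λ.λ.1 (λ.λ.λ.1))
  [2] λ.(λ.λ.1 (λ.λ.λ.1)) (λ.λ.λ.1)
  [3] λ.λ.(λ.λ.λ.1) (λ.λ.λ.1)
  [4] λ.λ.λ.λ.1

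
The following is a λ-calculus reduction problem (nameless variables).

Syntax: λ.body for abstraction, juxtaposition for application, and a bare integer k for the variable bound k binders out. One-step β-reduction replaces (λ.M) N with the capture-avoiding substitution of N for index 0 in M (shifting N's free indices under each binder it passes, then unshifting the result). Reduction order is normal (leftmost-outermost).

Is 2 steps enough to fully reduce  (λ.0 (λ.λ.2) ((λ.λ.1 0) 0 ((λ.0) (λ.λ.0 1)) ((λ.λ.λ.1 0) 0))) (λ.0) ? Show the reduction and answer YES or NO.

Answer: NO — after 2 steps the term is (λ.λ.λ.0) ((λ.λ.1 0) (λ.0) ((λ.0) (λ.λ.0 1)) ((λ.λ.λ.1 0) (λ.0))), not yet normal

Reduction:
  start: (λ.0 (λ.λ.2) ((λ.λ.1 0) 0 ((λ.0) (λ.λ.0 1)) ((λ.λ.λ.1 0) 0))) (λ.0)
  step 1: (λ.0) (λ.λ.λ.0) ((λ.λ.1 0) (λ.0) ((λ.0) (λ.λ.0 1)) ((λ.λ.λ.1 0) (λ.0)))
  step 2: (λ.λ.λ.0) ((λ.λ.1 0) (λ.0) ((λ.0) (λ.λ.0 1)) ((λ.λ.λ.1 0) (λ.0)))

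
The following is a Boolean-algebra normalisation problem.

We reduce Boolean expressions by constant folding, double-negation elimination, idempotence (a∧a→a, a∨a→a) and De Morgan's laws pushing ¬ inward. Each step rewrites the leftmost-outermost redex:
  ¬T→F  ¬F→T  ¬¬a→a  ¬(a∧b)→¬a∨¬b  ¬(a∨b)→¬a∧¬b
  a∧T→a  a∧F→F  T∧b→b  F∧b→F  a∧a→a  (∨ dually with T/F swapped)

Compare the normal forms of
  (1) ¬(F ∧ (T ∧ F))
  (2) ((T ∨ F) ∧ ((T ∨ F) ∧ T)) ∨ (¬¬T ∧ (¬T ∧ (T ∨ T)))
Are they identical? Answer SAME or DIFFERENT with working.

Term A:
  start: ¬(F ∧ (T ∧ F))
  step 1: ¬F ∨ ¬(T ∧ F)
  step 2: T ∨ ¬(T ∧ F)
  step 3: T

Term B:
  start: ((T ∨ F) ∧ ((T ∨ F) ∧ T)) ∨ (¬¬T ∧ (¬T ∧ (T ∨ T)))
  step 1: (T ∧ ((T ∨ F) ∧ T)) ∨ (¬¬T ∧ (¬T ∧ (T ∨ T)))
  step 2: ((T ∨ F) ∧ T) ∨ (¬¬T ∧ (¬T ∧ (T ∨ T)))
  step 3: (T ∨ F) ∨ (¬¬T ∧ (¬T ∧ (T ∨ T)))
  step 4: T ∨ (¬¬T ∧ (¬T ∧ (T ∨ T)))
  step 5: T

Answer: SAME — A ⇓ T, B ⇓ T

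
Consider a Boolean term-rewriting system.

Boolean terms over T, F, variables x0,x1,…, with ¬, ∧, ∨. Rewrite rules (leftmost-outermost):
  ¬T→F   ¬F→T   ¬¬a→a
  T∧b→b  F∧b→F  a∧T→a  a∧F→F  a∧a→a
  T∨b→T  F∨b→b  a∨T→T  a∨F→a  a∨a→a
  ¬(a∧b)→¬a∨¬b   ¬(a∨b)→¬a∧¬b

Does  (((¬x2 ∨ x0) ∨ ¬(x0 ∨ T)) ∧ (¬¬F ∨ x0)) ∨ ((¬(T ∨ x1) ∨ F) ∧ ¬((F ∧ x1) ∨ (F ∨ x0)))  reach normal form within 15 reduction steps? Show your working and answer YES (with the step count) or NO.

Answer: YES — reaches normal form (¬x2 ∨ x0) ∧ x0 in 12 ≤ 15 steps

Reduction:
  start: (((¬x2 ∨ x0) ∨ ¬(x0 ∨ T)) ∧ (¬¬F ∨ x0)) ∨ ((¬(T ∨ x1) ∨ F) ∧ ¬((F ∧ x1) ∨ (F ∨ x0)))
  →1  (((¬x2 ∨ x0) ∨ (¬x0 ∧ ¬T)) ∧ (¬¬F ∨ x0)) ∨ ((¬(T ∨ x1) ∨ F) ∧ ¬((F ∧ x1) ∨ (F ∨ x0)))
  →2  (((¬x2 ∨ x0) ∨ (¬x0 ∧ F)) ∧ (¬¬F ∨ x0)) ∨ ((¬(T ∨ x1) ∨ F) ∧ ¬((F ∧ x1) ∨ (F ∨ x0)))
  →3  (((¬x2 ∨ x0) ∨ F) ∧ (¬¬F ∨ x0)) ∨ ((¬(T ∨ x1) ∨ F) ∧ ¬((F ∧ x1) ∨ (F ∨ x0)))
  →4  ((¬x2 ∨ x0) ∧ (¬¬F ∨ x0)) ∨ ((¬(T ∨ x1) ∨ F) ∧ ¬((F ∧ x1) ∨ (F ∨ x0)))
  →5  ((¬x2 ∨ x0) ∧ (F ∨ x0)) ∨ ((¬(T ∨ x1) ∨ F) ∧ ¬((F ∧ x1) ∨ (F ∨ x0)))
  →6  ((¬x2 ∨ x0) ∧ x0) ∨ ((¬(T ∨ x1) ∨ F) ∧ ¬((F ∧ x1) ∨ (F ∨ x0)))
  →7  ((¬x2 ∨ x0) ∧ x0) ∨ (¬(T ∨ x1) ∧ ¬((F ∧ x1) ∨ (F ∨ x0)))
  →8  ((¬x2 ∨ x0) ∧ x0) ∨ ((¬T ∧ ¬x1) ∧ ¬((F ∧ x1) ∨ (F ∨ x0)))
  →9  ((¬x2 ∨ x0) ∧ x0) ∨ ((F ∧ ¬x1) ∧ ¬((F ∧ x1) ∨ (F ∨ x0)))
  →10  ((¬x2 ∨ x0) ∧ x0) ∨ (F ∧ ¬((F ∧ x1) ∨ (F ∨ x0)))
  →11  ((¬x2 ∨ x0) ∧ x0) ∨ F
  →12  (¬x2 ∨ x0) ∧ x0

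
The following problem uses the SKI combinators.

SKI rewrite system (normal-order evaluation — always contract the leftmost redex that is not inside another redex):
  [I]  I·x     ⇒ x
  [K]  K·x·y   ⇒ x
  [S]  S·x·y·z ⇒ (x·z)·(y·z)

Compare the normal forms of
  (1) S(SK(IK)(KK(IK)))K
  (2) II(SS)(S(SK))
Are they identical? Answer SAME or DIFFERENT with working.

Term A:
  start: S(SK(IK)(KK(IK)))K
  [1] S(K(KK(IK))(IK(KK(IK))))K
  [2] S(KK(IK))K
  [3] SKK

Term B:
  start: II(SS)(S(SK))
  [1] I(SS)(S(SK))
  [2] SS(S(SK))

Answer: DIFFERENT — A ⇓ SKK, B ⇓ SS(S(SK))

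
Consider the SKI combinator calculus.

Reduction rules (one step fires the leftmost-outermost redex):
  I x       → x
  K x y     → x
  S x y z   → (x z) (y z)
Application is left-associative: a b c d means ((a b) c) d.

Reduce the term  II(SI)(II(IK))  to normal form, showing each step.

  start: II(SI)(II(IK))
  →1  I(SI)(II(IK))
  →2  SI(II(IK))
  →3  SI(I(IK))
  →4  SI(IK)
  →5  SIK

Answer: normal form = SIK  (in 5 steps)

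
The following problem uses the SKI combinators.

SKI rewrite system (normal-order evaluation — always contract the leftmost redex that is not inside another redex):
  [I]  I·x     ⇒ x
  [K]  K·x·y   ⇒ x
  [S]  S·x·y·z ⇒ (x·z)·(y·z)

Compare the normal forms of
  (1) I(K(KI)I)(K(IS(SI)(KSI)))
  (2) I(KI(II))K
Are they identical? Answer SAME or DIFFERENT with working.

Term A:
  start: I(K(KI)I)(K(IS(SI)(KSI)))
  step 1: K(KI)I(K(IS(SI)(KSI)))
  step 2: KI(K(IS(SI)(KSI)))
  step 3: I

Term B:
  start: I(KI(II))K
  step 1: KI(II)K
  step 2: IK
  step 3: K

Answer: DIFFERENT — A ⇓ I, B ⇓ K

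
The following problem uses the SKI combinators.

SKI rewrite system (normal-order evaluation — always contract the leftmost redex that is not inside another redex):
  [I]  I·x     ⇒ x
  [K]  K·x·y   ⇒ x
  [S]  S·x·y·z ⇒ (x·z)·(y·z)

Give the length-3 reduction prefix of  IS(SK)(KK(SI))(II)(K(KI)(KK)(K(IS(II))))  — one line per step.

Answer: after 3 steps: K(KK(SI)(II))(II(KK(SI)(II)))(K(KI)(KK)(K(IS(II))))

Working:
  start: IS(SK)(KK(SI))(II)(K(KI)(KK)(K(IS(II))))
  step 1: S(SK)(KK(SI))(II)(K(KI)(KK)(K(IS(II))))
  step 2: SK(II)(KK(SI)(II))(K(KI)(KK)(K(IS(II))))
  step 3: K(KK(SI)(II))(II(KK(SI)(II)))(K(KI)(KK)(K(IS(II))))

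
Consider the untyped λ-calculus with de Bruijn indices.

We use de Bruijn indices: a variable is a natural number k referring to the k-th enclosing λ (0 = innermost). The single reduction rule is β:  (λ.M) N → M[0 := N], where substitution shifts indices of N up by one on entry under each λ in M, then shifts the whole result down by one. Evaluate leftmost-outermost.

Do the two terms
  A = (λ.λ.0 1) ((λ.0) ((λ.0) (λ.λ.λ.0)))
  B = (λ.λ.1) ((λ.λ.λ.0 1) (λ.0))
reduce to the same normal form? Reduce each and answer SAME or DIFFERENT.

Term A:
  start: (λ.λ.0 1) ((λ.0) ((λ.0) (λ.λ.λ.0)))
  →1  λ.0 ((λ.0) ((λ.0) (λ.λ.λ.0)))
  →2  λ.0 ((λ.0) (λ.λ.λ.0))
  →3  λ.0 (λ.λ.λ.0)

Term B:
  start: (λ.λ.1) ((λ.λ.λ.0 1) (λ.0))
  →1  λ.(λ.λ.λ.0 1) (λ.0)
  →2  λ.λ.λ.0 1

Answer: DIFFERENT — A ⇓ λ.0 (λ.λ.λ.0), B ⇓ λ.λ.λ.0 1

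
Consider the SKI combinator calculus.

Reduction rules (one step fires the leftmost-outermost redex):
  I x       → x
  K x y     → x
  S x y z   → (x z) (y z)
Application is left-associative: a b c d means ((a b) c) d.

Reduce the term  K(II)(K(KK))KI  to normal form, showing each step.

Answer: normal form = KI  (in 3 steps)

Working:
  start: K(II)(K(KK))KI
  →1  IIKI
  →2  IKI
  →3  KI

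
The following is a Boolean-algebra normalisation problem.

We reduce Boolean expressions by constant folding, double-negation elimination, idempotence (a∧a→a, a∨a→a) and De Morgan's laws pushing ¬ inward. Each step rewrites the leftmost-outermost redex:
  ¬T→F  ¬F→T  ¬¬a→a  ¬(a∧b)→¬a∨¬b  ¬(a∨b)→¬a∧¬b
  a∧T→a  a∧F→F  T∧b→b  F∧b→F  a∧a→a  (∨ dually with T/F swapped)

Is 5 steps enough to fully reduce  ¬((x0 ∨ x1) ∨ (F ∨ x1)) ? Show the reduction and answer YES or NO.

  start: ¬((x0 ∨ x1) ∨ (F ∨ x1))
  [1] ¬(x0 ∨ x1) ∧ ¬(F ∨ x1)
  [2] (¬x0 ∧ ¬x1) ∧ ¬(F ∨ x1)
  [3] (¬x0 ∧ ¬x1) ∧ (¬F ∧ ¬x1)
  [4] (¬x0 ∧ ¬x1) ∧ (T ∧ ¬x1)
  [5] (¬x0 ∧ ¬x1) ∧ ¬x1

Answer: YES — reaches normal form (¬x0 ∧ ¬x1) ∧ ¬x1 in 5 ≤ 5 steps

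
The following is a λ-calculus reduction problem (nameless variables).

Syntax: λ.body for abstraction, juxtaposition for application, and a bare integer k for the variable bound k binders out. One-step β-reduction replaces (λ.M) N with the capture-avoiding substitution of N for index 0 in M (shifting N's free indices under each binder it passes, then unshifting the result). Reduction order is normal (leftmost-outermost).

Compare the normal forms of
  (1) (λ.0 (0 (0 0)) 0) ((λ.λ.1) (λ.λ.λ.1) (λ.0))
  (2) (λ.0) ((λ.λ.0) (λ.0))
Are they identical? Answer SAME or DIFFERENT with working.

Answer: DIFFERENT — A ⇓ λ.λ.λ.λ.1, B ⇓ λ.0

Derivation:
Term A:
  start: (λ.0 (0 (0 0)) 0) ((λ.λ.1) (λ.λ.λ.1) (λ.0))
  [1] (λ.λ.1) (λ.λ.λ.1) (λ.0) ((λ.λ.1) (λ.λ.λ.1) (λ.0) ((λ.λ.1) (λ.λ.λ.1) (λ.0) ((λ.λ.1) (λ.λ.λ.1) (λ.0)))) ((λ.λ.1) (λ.λ.λ.1) (λ.0))
  [2] (λ.λ.λ.λ.1) (λ.0) ((λ.λ.1) (λ.λ.λ.1) (λ.0) ((λ.λ.1) (λ.λ.λ.1) (λ.0) ((λ.λ.1) (λ.λ.λ.1) (λ.0)))) ((λ.λ.1) (λ.λ.λ.1) (λ.0))
  [3] (λ.λ.λ.1) ((λ.λ.1) (λ.λ.λ.1) (λ.0) ((λ.λ.1) (λ.λ.λ.1) (λ.0) ((λ.λ.1) (λ.λ.λ.1) (λ.0)))) ((λ.λ.1) (λ.λ.λ.1) (λ.0))
  [4] (λ.λ.1) ((λ.λ.1) (λ.λ.λ.1) (λ.0))
  [5] λ.(λ.λ.1) (λ.λ.λ.1) (λ.0)
  [6] λ.(λ.λ.λ.λ.1) (λ.0)
  [7] λ.λ.λ.λ.1

Term B:
  start: (λ.0) ((λ.λ.0) (λ.0))
  [1] (λ.λ.0) (λ.0)
  [2] λ.0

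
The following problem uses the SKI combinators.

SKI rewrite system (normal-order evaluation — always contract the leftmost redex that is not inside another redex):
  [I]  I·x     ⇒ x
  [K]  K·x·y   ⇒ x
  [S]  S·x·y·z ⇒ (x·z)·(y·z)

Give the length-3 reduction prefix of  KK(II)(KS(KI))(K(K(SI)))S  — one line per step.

  start: KK(II)(KS(KI))(K(K(SI)))S
  →1  K(KS(KI))(K(K(SI)))S
  →2  KS(KI)S
  →3  SS

Answer: after 3 steps: SS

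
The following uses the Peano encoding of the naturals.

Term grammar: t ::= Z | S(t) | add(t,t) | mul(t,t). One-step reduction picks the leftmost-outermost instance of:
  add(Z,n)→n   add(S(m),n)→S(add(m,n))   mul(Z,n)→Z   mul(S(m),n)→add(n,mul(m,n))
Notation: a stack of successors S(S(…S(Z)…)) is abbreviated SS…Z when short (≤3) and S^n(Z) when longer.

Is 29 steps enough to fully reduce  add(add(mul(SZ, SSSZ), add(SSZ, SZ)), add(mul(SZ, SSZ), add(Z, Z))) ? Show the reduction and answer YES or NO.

Answer: YES — reaches normal form S^8(Z) in 29 ≤ 29 steps

Derivation:
  start: add(add(mul(SZ, SSSZ), add(SSZ, SZ)), add(mul(SZ, SSZ), add(Z, Z)))
  →1  add(add(add(SSSZ, mul(Z, SSSZ)), add(SSZ, SZ)), add(mul(SZ, SSZ), add(Z, Z)))
  →2  add(add(S(add(SSZ, mul(Z, SSSZ))), add(SSZ, SZ)), add(mul(SZ, SSZ), add(Z, Z)))
  →3  add(S(add(add(SSZ, mul(Z, SSSZ)), add(SSZ, SZ))), add(mul(SZ, SSZ), add(Z, Z)))
  →4  S(add(add(add(SSZ, mul(Z, SSSZ)), add(SSZ, SZ)), add(mul(SZ, SSZ), add(Z, Z))))
  →5  S(add(add(S(add(SZ, mul(Z, SSSZ))), add(SSZ, SZ)), add(mul(SZ, SSZ), add(Z, Z))))
  →6  S(add(S(add(add(SZ, mul(Z, SSSZ)), add(SSZ, SZ))), add(mul(SZ, SSZ), add(Z, Z))))
  →7  S(S(add(add(add(SZ, mul(Z, SSSZ)), add(SSZ, SZ)), add(mul(SZ, SSZ), add(Z, Z)))))
  →8  S(S(add(add(S(add(Z, mul(Z, SSSZ))), add(SSZ, SZ)), add(mul(SZ, SSZ), add(Z, Z)))))
  →9  S(S(add(S(add(add(Z, mul(Z, SSSZ)), add(SSZ, SZ))), add(mul(SZ, SSZ), add(Z, Z)))))
  →10  S(S(S(add(add(add(Z, mul(Z, SSSZ)), add(SSZ, SZ)), add(mul(SZ, SSZ), add(Z, Z))))))
  →11  S(S(S(add(add(mul(Z, SSSZ), add(SSZ, SZ)), add(mul(SZ, SSZ), add(Z, Z))))))
  →12  S(S(S(add(add(Z, add(SSZ, SZ)), add(mul(SZ, SSZ), add(Z, Z))))))
  →13  S(S(S(add(add(SSZ, SZ), add(mul(SZ, SSZ), add(Z, Z))))))
  →14  S(S(S(add(S(add(SZ, SZ)), add(mul(SZ, SSZ), add(Z, Z))))))
  →15  S(S(S(S(add(add(SZ, SZ), add(mul(SZ, SSZ), add(Z, Z)))))))
  →16  S(S(S(S(add(S(add(Z, SZ)), add(mul(SZ, SSZ), add(Z, Z)))))))
  →17  S(S(S(S(S(add(add(Z, SZ), add(mul(SZ, SSZ), add(Z, Z))))))))
  →18  S(S(S(S(S(add(SZ, add(mul(SZ, SSZ), add(Z, Z))))))))
  →19  S(S(S(S(S(S(add(Z, add(mul(SZ, SSZ), add(Z, Z)))))))))
  →20  S(S(S(S(S(S(add(mul(SZ, SSZ), add(Z, Z))))))))
  →21  S(S(S(S(S(S(add(add(SSZ, mul(Z, SSZ)), add(Z, Z))))))))
  →22  S(S(S(S(S(S(add(S(add(SZ, mul(Z, SSZ))), add(Z, Z))))))))
  →23  S(S(S(S(S(S(S(add(add(SZ, mul(Z, SSZ)), add(Z, Z)))))))))
  →24  S(S(S(S(S(S(S(add(S(add(Z, mul(Z, SSZ))), add(Z, Z)))))))))
  →25  S(S(S(S(S(S(S(S(add(add(Z, mul(Z, SSZ)), add(Z, Z))))))))))
  →26  S(S(S(S(S(S(S(S(add(mul(Z, SSZ), add(Z, Z))))))))))
  →27  S(S(S(S(S(S(S(S(add(Z, add(Z, Z))))))))))
  →28  S(S(S(S(S(S(S(S(add(Z, Z)))))))))
  →29  S^8(Z)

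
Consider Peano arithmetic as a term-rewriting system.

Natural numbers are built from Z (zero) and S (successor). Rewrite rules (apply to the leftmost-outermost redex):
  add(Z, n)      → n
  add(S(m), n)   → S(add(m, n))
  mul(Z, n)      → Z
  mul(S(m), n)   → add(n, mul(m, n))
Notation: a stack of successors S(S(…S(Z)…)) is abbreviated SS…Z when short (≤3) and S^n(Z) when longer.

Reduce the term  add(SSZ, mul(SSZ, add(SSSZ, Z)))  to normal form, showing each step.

  start: add(SSZ, mul(SSZ, add(SSSZ, Z)))
  →1  S(add(SZ, mul(SSZ, add(SSSZ, Z))))
  →2  S(S(add(Z, mul(SSZ, add(SSSZ, Z)))))
  →3  S(S(mul(SSZ, add(SSSZ, Z))))
  →4  S(S(add(add(SSSZ, Z), mul(SZ, add(SSSZ, Z)))))
  →5  S(S(add(S(add(SSZ, Z)), mul(SZ, add(SSSZ, Z)))))
  →6  S(S(S(add(add(SSZ, Z), mul(SZ, add(SSSZ, Z))))))
  →7  S(S(S(add(S(add(SZ, Z)), mul(SZ, add(SSSZ, Z))))))
  →8  S(S(S(S(add(add(SZ, Z), mul(SZ, add(SSSZ, Z)))))))
  →9  S(S(S(S(add(S(add(Z, Z)), mul(SZ, add(SSSZ, Z)))))))
  →10  S(S(S(S(S(add(add(Z, Z), mul(SZ, add(SSSZ, Z))))))))
  →11  S(S(S(S(S(add(Z, mul(SZ, add(SSSZ, Z))))))))
  →12  S(S(S(S(S(mul(SZ, add(SSSZ, Z)))))))
  →13  S(S(S(S(S(add(add(SSSZ, Z), mul(Z, add(SSSZ, Z))))))))
  →14  S(S(S(S(S(add(S(add(SSZ, Z)), mul(Z, add(SSSZ, Z))))))))
  →15  S(S(S(S(S(S(add(add(SSZ, Z), mul(Z, add(SSSZ, Z)))))))))
  →16  S(S(S(S(S(S(add(S(add(SZ, Z)), mul(Z, add(SSSZ, Z)))))))))
  →17  S(S(S(S(S(S(S(add(add(SZ, Z), mul(Z, add(SSSZ, Z))))))))))
  →18  S(S(S(S(S(S(S(add(S(add(Z, Z)), mul(Z, add(SSSZ, Z))))))))))
  →19  S(S(S(S(S(S(S(S(add(add(Z, Z), mul(Z, add(SSSZ, Z)))))))))))
  →20  S(S(S(S(S(S(S(S(add(Z, mul(Z, add(SSSZ, Z)))))))))))
  →21  S(S(S(S(S(S(S(S(mul(Z, add(SSSZ, Z))))))))))
  →22  S^8(Z)

Answer: normal form = S^8(Z)  (in 22 steps)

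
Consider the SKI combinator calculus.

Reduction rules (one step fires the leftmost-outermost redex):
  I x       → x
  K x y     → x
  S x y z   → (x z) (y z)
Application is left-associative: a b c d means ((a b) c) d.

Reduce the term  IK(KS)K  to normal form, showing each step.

  start: IK(KS)K
  →1  K(KS)K
  →2  KS

Answer: normal form = KS  (in 2 steps)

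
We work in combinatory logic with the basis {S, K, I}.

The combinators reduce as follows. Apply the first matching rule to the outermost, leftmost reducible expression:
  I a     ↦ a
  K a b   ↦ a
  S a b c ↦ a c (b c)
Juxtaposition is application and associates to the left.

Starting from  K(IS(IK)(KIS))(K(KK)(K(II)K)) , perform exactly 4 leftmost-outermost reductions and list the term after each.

  start: K(IS(IK)(KIS))(K(KK)(K(II)K))
  [1] IS(IK)(KIS)
  [2] S(IK)(KIS)
  [3] SK(KIS)
  [4] SKI

Answer: after 4 steps: SKI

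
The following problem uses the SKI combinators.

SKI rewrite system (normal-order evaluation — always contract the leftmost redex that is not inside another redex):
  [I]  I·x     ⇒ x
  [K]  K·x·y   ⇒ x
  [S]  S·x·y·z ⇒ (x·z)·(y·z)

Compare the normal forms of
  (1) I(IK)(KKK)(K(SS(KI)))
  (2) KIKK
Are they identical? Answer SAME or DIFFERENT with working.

Answer: SAME — A ⇓ K, B ⇓ K

Working:
Term A:
  start: I(IK)(KKK)(K(SS(KI)))
  →1  IK(KKK)(K(SS(KI)))
  →2  K(KKK)(K(SS(KI)))
  →3  KKK
  →4  K

Term B:
  start: KIKK
  →1  IK
  →2  K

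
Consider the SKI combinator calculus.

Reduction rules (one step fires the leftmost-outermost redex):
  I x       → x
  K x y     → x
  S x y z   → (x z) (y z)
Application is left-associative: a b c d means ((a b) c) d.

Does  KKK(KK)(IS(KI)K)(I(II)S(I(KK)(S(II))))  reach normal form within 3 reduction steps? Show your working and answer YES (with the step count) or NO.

Answer: YES — reaches normal form K in 3 ≤ 3 steps

Working:
  start: KKK(KK)(IS(KI)K)(I(II)S(I(KK)(S(II))))
  →1  K(KK)(IS(KI)K)(I(II)S(I(KK)(S(II))))
  →2  KK(I(II)S(I(KK)(S(II))))
  →3  K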